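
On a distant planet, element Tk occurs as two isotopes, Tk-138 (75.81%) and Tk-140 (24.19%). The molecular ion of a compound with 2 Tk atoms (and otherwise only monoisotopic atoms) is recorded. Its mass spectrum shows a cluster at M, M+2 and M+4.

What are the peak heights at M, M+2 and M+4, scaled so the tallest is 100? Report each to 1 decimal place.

100.0 : 63.8 : 10.2

Expanding (0.7581 + 0.2419)^2:
P(M) = 0.7581^2 = 0.574716
P(M+2) = 2 × 0.7581^1 × 0.2419^1 = 0.366769
P(M+4) = 0.2419^2 = 0.058516
The M peak is largest (0.574716); scaling to 100 gives 100.0 : 63.8 : 10.2.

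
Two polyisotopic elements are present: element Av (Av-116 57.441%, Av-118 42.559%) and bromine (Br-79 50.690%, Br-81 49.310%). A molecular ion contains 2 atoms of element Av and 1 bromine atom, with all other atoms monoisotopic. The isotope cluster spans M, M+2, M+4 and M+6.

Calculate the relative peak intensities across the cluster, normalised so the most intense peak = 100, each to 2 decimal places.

40.74 : 100.00 : 81.09 : 21.76

Element Av pattern (n=2): 0.32994685 : 0.4889263 : 0.18112685
Bromine pattern (n=1): 0.5069 : 0.4931
Convolve the two distributions (both contribute in 2-u steps):
  M: 0.32994685×0.5069 = 0.167250
  M+2: 0.32994685×0.4931 + 0.4889263×0.5069 = 0.410534
  M+4: 0.4889263×0.4931 + 0.18112685×0.5069 = 0.332903
  M+6: 0.18112685×0.4931 = 0.089314
Scale to base peak (0.410534) = 100: 40.74 : 100.00 : 81.09 : 21.76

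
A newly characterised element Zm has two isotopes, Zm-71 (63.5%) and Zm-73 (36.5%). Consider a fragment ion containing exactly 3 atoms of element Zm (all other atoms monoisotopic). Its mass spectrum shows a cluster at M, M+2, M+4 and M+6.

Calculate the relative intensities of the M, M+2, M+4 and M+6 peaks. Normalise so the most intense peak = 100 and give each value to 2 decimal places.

Expanding (0.635 + 0.365)^3:
P(M) = 0.635^3 = 0.256048
P(M+2) = 3 × 0.635^2 × 0.365^1 = 0.441531
P(M+4) = 3 × 0.635^1 × 0.365^2 = 0.253794
P(M+6) = 0.365^3 = 0.048627
The M+2 peak is largest (0.441531); scaling to 100 gives 57.99 : 100.00 : 57.48 : 11.01.

57.99 : 100.00 : 57.48 : 11.01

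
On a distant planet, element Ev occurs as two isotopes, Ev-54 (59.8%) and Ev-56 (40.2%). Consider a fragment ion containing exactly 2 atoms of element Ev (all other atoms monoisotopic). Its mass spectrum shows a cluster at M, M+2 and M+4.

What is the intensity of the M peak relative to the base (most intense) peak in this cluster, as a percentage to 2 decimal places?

(0.598 + 0.402)^2 gives M 0.3576, M+2 0.4808, M+4 0.1616; the largest is M+2.
P(M+2) = C(2,1) × 0.598^1 × 0.402^1 = 2 × 0.5980 × 0.4020 = 0.480792 (base)
P(M) = C(2,0) × 0.598^2 × 0.402^0 = 1 × 0.357604 × 1.0000 = 0.357604
Relative intensity = 0.357604 / 0.480792 × 100 = 74.38

74.38%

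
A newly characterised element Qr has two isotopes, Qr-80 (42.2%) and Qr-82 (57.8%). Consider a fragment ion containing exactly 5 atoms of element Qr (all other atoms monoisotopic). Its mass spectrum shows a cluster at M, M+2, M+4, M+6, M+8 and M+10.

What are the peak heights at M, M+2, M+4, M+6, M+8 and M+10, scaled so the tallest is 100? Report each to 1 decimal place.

Expanding (0.422 + 0.578)^5:
P(M) = 0.422^5 = 0.013383
P(M+2) = 5 × 0.422^4 × 0.578^1 = 0.091653
P(M+4) = 10 × 0.422^3 × 0.578^2 = 0.251069
P(M+6) = 10 × 0.422^2 × 0.578^3 = 0.343881
P(M+8) = 5 × 0.422^1 × 0.578^4 = 0.235502
P(M+10) = 0.578^5 = 0.064512
The M+6 peak is largest (0.343881); scaling to 100 gives 3.9 : 26.7 : 73.0 : 100.0 : 68.5 : 18.8.

3.9 : 26.7 : 73.0 : 100.0 : 68.5 : 18.8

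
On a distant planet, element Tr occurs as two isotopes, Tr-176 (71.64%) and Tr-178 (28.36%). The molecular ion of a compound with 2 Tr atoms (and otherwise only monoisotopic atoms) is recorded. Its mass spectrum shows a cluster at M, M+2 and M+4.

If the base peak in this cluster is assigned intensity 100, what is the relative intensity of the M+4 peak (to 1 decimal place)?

Term probabilities: M 0.5132, M+2 0.4063, M+4 0.0804. Base peak = M.
P(M) = C(2,0) × 0.7164^2 × 0.2836^0 = 1 × 0.51322896 × 1.0000 = 0.513229 (base)
P(M+4) = C(2,2) × 0.7164^0 × 0.2836^2 = 1 × 1.0000 × 0.08042896 = 0.080429
Relative intensity = 0.080429 / 0.513229 × 100 = 15.7

15.7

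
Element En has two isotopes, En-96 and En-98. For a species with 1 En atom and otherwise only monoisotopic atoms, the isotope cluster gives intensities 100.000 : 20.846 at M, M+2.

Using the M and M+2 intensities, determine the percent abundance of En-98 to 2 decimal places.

Let p = fractional abundance of En-96. I(M+2)/I(M) = [C(1,1)·p^0·(1−p)] / p^1 = 1·(1−p)/p = 20.846/100.000 = 0.2085
(1−p)/p = 0.2085/1 = 0.2085  ⇒  p = 1/(1 + 0.2085) = 0.8275
En-96: 82.75%, En-98: 17.25%.

17.25%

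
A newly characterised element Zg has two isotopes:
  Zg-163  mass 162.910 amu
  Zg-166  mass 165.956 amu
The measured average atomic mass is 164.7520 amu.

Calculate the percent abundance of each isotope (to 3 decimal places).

With x = fraction of Zg-163 (so Zg-166 is 1 − x):
162.910·x + 165.956·(1 − x) = 164.7520
(162.910 − 165.956)·x = 164.7520 − 165.956
x = -1.2040 / -3.046 = 0.39527 → 39.527% Zg-163, 60.473% Zg-166.

Zg-163: 39.527%, Zg-166: 60.473%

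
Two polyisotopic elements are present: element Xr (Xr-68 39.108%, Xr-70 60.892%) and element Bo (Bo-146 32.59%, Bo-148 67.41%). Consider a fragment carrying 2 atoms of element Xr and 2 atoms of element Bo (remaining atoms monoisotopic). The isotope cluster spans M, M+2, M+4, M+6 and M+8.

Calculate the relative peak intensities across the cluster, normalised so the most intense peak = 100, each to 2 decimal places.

4.28 : 31.05 : 83.87 : 100.00 : 44.42

Element Xr pattern (n=2): 0.15294357 : 0.47627287 : 0.37078357
Element Bo pattern (n=2): 0.10621081 : 0.43937838 : 0.45441081
Convolve the two distributions (both contribute in 2-u steps):
  M: 0.15294357×0.10621081 = 0.016244
  M+2: 0.15294357×0.43937838 + 0.47627287×0.10621081 = 0.117785
  M+4: 0.15294357×0.45441081 + 0.47627287×0.43937838 + 0.37078357×0.10621081 = 0.318144
  M+6: 0.47627287×0.45441081 + 0.37078357×0.43937838 = 0.379338
  M+8: 0.37078357×0.45441081 = 0.168488
Scale to base peak (0.379338) = 100: 4.28 : 31.05 : 83.87 : 100.00 : 44.42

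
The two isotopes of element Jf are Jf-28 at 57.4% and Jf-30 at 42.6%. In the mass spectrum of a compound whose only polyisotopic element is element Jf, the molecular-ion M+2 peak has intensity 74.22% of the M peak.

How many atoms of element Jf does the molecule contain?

With n Jf atoms, P(M+2)/P(M) = C(n,1)·p^(n−1)q / p^n = n·q/p = n · 0.426/0.574.
n = 0.7422 × 0.574/0.426 = 1.00 ≈ 1

1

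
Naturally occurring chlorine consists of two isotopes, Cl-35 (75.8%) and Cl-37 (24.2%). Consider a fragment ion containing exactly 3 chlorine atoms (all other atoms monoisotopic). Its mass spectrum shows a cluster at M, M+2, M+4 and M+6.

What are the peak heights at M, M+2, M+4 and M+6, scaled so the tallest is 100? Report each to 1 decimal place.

Expanding (0.758 + 0.242)^3:
P(M) = 0.758^3 = 0.435520
P(M+2) = 3 × 0.758^2 × 0.242^1 = 0.417133
P(M+4) = 3 × 0.758^1 × 0.242^2 = 0.133175
P(M+6) = 0.242^3 = 0.014172
The M peak is largest (0.435520); scaling to 100 gives 100.0 : 95.8 : 30.6 : 3.3.

100.0 : 95.8 : 30.6 : 3.3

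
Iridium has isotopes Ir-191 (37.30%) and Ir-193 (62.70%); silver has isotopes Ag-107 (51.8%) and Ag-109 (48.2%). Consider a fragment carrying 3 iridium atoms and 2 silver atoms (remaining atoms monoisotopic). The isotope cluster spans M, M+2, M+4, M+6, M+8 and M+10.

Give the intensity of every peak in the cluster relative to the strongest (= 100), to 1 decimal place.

Iridium pattern (n=3): 0.05189512 : 0.26170165 : 0.43991135 : 0.24649188
Silver pattern (n=2): 0.268324 : 0.499352 : 0.232324
Convolve the two distributions (both contribute in 2-u steps):
  M: 0.05189512×0.268324 = 0.013925
  M+2: 0.05189512×0.499352 + 0.26170165×0.268324 = 0.096135
  M+4: 0.05189512×0.232324 + 0.26170165×0.499352 + 0.43991135×0.268324 = 0.260776
  M+6: 0.26170165×0.232324 + 0.43991135×0.499352 + 0.24649188×0.268324 = 0.346610
  M+8: 0.43991135×0.232324 + 0.24649188×0.499352 = 0.225288
  M+10: 0.24649188×0.232324 = 0.057266
Scale to base peak (0.346610) = 100: 4.0 : 27.7 : 75.2 : 100.0 : 65.0 : 16.5

4.0 : 27.7 : 75.2 : 100.0 : 65.0 : 16.5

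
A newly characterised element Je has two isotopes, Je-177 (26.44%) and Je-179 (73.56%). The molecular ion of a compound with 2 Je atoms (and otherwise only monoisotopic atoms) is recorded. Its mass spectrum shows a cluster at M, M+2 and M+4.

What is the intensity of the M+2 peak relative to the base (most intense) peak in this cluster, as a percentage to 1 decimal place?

71.9%

Binomial terms of (0.2644 + 0.7356)^2: M 0.0699, M+2 0.3890, M+4 0.5411 → M+4 is the base peak.
P(M+4) = C(2,2) × 0.2644^0 × 0.7356^2 = 1 × 1.0000 × 0.54110736 = 0.541107 (base)
P(M+2) = C(2,1) × 0.2644^1 × 0.7356^1 = 2 × 0.2644 × 0.7356 = 0.388985
Relative intensity = 0.388985 / 0.541107 × 100 = 71.9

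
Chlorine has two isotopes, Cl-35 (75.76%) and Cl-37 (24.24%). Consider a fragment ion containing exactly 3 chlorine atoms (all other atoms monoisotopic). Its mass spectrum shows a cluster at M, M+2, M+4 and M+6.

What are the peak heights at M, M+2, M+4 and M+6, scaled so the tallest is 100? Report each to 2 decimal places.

100.00 : 95.99 : 30.71 : 3.28

The 3 Cl atoms are independent, so intensities follow the terms of (0.7576 + 0.2424)^3.
P(M) = 0.7576^3 = 0.434830
P(M+2) = 3 × 0.7576^2 × 0.2424^1 = 0.417382
P(M+4) = 3 × 0.7576^1 × 0.2424^2 = 0.133545
P(M+6) = 0.2424^3 = 0.014243
The M peak is largest (0.434830); scaling to 100 gives 100.00 : 95.99 : 30.71 : 3.28.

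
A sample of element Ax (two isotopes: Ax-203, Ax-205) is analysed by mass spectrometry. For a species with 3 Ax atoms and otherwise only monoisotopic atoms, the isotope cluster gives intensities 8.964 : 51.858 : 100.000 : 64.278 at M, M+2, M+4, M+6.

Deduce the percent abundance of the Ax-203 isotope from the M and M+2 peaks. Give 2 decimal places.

34.15%

If p is the fraction of Ax that is Ax-203, then I(M+2)/I(M) = [C(3,1)·p^2·(1−p)] / p^3 = 3·(1−p)/p = 51.858/8.964 = 5.7851
(1−p)/p = 5.7851/3 = 1.9284  ⇒  p = 1/(1 + 1.9284) = 0.3415
Ax-203: 34.15%, Ax-205: 65.85%.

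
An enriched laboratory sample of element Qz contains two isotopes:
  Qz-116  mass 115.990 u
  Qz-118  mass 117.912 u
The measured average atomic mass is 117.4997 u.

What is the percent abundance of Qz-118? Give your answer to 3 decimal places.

78.548%

With x = fraction of Qz-116 (so Qz-118 is 1 − x):
115.990·x + 117.912·(1 − x) = 117.4997
(115.990 − 117.912)·x = 117.4997 − 117.912
x = -0.4123 / -1.922 = 0.21452 → 21.452% Qz-116, 78.548% Qz-118.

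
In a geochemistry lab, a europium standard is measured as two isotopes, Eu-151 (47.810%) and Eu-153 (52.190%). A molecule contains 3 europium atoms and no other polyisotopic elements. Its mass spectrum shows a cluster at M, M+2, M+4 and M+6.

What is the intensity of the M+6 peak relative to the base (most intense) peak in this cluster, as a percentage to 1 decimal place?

Binomial terms of (0.47810 + 0.52190)^3: M 0.1093, M+2 0.3579, M+4 0.3907, M+6 0.1422 → M+4 is the base peak.
P(M+4) = C(3,2) × 0.47810^1 × 0.52190^2 = 3 × 0.4781 × 0.27237961 = 0.390674 (base)
P(M+6) = C(3,3) × 0.47810^0 × 0.52190^3 = 1 × 1.0000 × 0.14215492 = 0.142155
Relative intensity = 0.142155 / 0.390674 × 100 = 36.4

36.4%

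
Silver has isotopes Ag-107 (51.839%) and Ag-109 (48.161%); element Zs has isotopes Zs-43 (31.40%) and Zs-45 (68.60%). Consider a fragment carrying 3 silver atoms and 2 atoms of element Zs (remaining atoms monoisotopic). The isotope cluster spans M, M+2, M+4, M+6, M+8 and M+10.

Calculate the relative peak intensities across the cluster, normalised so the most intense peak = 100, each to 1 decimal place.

3.9 : 28.2 : 76.9 : 100.0 : 62.4 : 15.1

Silver pattern (n=3): 0.13930601 : 0.38826655 : 0.36071887 : 0.11170857
Element Zs pattern (n=2): 0.098596 : 0.430808 : 0.470596
Convolve the two distributions (both contribute in 2-u steps):
  M: 0.13930601×0.098596 = 0.013735
  M+2: 0.13930601×0.430808 + 0.38826655×0.098596 = 0.098296
  M+4: 0.13930601×0.470596 + 0.38826655×0.430808 + 0.36071887×0.098596 = 0.268391
  M+6: 0.38826655×0.470596 + 0.36071887×0.430808 + 0.11170857×0.098596 = 0.349131
  M+8: 0.36071887×0.470596 + 0.11170857×0.430808 = 0.217878
  M+10: 0.11170857×0.470596 = 0.052570
Scale to base peak (0.349131) = 100: 3.9 : 28.2 : 76.9 : 100.0 : 62.4 : 15.1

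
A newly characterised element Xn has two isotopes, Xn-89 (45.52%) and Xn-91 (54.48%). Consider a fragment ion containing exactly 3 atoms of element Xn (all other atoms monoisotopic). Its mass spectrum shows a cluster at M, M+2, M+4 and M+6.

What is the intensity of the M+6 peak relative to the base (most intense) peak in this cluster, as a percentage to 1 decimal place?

Term probabilities: M 0.0943, M+2 0.3387, M+4 0.4053, M+6 0.1617. Base peak = M+4.
P(M+4) = C(3,2) × 0.4552^1 × 0.5448^2 = 3 × 0.4552 × 0.29680704 = 0.405320 (base)
P(M+6) = C(3,3) × 0.4552^0 × 0.5448^3 = 1 × 1.0000 × 0.16170048 = 0.161700
Relative intensity = 0.161700 / 0.405320 × 100 = 39.9

39.9%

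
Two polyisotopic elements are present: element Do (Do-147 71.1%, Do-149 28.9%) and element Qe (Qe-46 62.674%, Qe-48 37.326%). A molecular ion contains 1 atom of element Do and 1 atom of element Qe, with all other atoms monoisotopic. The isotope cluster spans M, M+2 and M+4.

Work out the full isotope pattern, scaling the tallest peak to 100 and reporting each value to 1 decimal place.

99.8 : 100.0 : 24.2

Element Do pattern (n=1): 0.7110 : 0.2890
Element Qe pattern (n=1): 0.62674 : 0.37326
Convolve the two distributions (both contribute in 2-u steps):
  M: 0.7110×0.62674 = 0.445612
  M+2: 0.7110×0.37326 + 0.2890×0.62674 = 0.446516
  M+4: 0.2890×0.37326 = 0.107872
Scale to base peak (0.446516) = 100: 99.8 : 100.0 : 24.2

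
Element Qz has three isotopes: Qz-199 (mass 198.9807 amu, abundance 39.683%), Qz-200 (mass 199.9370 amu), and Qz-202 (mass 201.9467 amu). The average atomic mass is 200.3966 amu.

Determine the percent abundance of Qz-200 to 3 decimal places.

The remaining 60.317% is split between Qz-200 (fraction x) and Qz-202 (fraction 0.60317 − x).
Substituting: 199.9370x + 201.9467(0.60317 − x) = 121.435088819
(199.9370 − 201.9467)x = -0.37310222  ⇒  x = 0.18565, y = 0.41752
Qz-200: 18.565%, Qz-202: 41.752%.

18.565%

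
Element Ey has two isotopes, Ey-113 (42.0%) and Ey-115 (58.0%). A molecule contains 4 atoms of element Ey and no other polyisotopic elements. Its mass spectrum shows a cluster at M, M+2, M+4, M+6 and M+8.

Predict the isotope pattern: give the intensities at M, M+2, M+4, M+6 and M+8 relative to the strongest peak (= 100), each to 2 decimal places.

8.74 : 48.28 : 100.00 : 92.06 : 31.78

Expanding (0.420 + 0.580)^4:
P(M) = 0.420^4 = 0.031117
P(M+2) = 4 × 0.420^3 × 0.580^1 = 0.171884
P(M+4) = 6 × 0.420^2 × 0.580^2 = 0.356046
P(M+6) = 4 × 0.420^1 × 0.580^3 = 0.327788
P(M+8) = 0.580^4 = 0.113165
The M+4 peak is largest (0.356046); scaling to 100 gives 8.74 : 48.28 : 100.00 : 92.06 : 31.78.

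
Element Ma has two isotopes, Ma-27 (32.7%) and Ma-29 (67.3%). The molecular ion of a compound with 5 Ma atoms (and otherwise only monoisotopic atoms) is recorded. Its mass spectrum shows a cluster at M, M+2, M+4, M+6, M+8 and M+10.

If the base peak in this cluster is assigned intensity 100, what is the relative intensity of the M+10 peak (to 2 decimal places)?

(0.327 + 0.673)^5 gives M 0.0037, M+2 0.0385, M+4 0.1584, M+6 0.3259, M+8 0.3354, M+10 0.1381; the largest is M+8.
P(M+8) = C(5,4) × 0.327^1 × 0.673^4 = 5 × 0.3270 × 0.20514468 = 0.335412 (base)
P(M+10) = C(5,5) × 0.327^0 × 0.673^5 = 1 × 1.0000 × 0.13806237 = 0.138062
Relative intensity = 0.138062 / 0.335412 × 100 = 41.16

41.16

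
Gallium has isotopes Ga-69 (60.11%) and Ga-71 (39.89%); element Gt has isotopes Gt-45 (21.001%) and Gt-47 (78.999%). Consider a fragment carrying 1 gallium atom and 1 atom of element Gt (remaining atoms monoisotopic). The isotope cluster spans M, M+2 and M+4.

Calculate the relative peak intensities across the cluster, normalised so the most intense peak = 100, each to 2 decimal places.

Gallium pattern (n=1): 0.6011 : 0.3989
Element Gt pattern (n=1): 0.21001 : 0.78999
Convolve the two distributions (both contribute in 2-u steps):
  M: 0.6011×0.21001 = 0.126237
  M+2: 0.6011×0.78999 + 0.3989×0.21001 = 0.558636
  M+4: 0.3989×0.78999 = 0.315127
Scale to base peak (0.558636) = 100: 22.60 : 100.00 : 56.41

22.60 : 100.00 : 56.41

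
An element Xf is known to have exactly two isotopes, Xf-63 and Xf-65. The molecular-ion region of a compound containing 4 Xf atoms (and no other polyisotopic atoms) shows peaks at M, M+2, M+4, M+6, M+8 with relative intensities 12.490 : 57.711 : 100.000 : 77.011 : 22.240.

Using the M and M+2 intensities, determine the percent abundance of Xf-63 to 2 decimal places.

46.40%

If p is the fraction of Xf that is Xf-63, then I(M+2)/I(M) = [C(4,1)·p^3·(1−p)] / p^4 = 4·(1−p)/p = 57.711/12.490 = 4.6206
(1−p)/p = 4.6206/4 = 1.1551  ⇒  p = 1/(1 + 1.1551) = 0.4640
Xf-63: 46.40%, Xf-65: 53.60%.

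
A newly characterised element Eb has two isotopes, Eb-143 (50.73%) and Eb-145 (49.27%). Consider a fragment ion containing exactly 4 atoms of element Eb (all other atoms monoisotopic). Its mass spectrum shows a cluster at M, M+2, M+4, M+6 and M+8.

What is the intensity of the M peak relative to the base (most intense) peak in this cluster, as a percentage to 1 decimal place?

(0.5073 + 0.4927)^4 gives M 0.0662, M+2 0.2573, M+4 0.3748, M+6 0.2427, M+8 0.0589; the largest is M+4.
P(M+4) = C(4,2) × 0.5073^2 × 0.4927^2 = 6 × 0.25735329 × 0.24275329 = 0.374840 (base)
P(M) = C(4,0) × 0.5073^4 × 0.4927^0 = 1 × 0.06623072 × 1.0000 = 0.066231
Relative intensity = 0.066231 / 0.374840 × 100 = 17.7

17.7%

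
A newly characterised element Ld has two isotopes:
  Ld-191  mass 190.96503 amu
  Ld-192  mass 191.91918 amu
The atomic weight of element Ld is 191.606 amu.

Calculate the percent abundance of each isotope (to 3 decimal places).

Ld-191: 32.823%, Ld-192: 67.177%

Writing the weighted mean with unknown fraction x of Ld-191:
190.96503·x + 191.91918·(1 − x) = 191.606
(190.96503 − 191.91918)·x = 191.606 − 191.91918
x = -0.31318 / -0.95415 = 0.32823 → 32.823% Ld-191, 67.177% Ld-192.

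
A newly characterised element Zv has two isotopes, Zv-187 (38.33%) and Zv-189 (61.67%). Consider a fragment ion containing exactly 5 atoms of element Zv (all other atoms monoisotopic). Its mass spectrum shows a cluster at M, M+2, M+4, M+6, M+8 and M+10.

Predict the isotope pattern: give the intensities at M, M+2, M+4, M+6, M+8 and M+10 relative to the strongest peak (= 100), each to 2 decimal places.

The 5 Zv atoms are independent, so intensities follow the terms of (0.3833 + 0.6167)^5.
P(M) = 0.3833^5 = 0.008274
P(M+2) = 5 × 0.3833^4 × 0.6167^1 = 0.066558
P(M+4) = 10 × 0.3833^3 × 0.6167^2 = 0.214173
P(M+6) = 10 × 0.3833^2 × 0.6167^3 = 0.344587
P(M+8) = 5 × 0.3833^1 × 0.6167^4 = 0.277207
P(M+10) = 0.6167^5 = 0.089201
The M+6 peak is largest (0.344587); scaling to 100 gives 2.40 : 19.32 : 62.15 : 100.00 : 80.45 : 25.89.

2.40 : 19.32 : 62.15 : 100.00 : 80.45 : 25.89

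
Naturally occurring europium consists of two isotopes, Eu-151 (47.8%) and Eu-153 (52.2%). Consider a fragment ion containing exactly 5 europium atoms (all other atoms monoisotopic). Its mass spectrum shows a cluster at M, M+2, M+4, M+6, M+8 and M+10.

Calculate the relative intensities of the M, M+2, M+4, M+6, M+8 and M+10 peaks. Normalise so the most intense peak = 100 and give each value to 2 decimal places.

7.68 : 41.93 : 91.57 : 100.00 : 54.60 : 11.93

The 5 Eu atoms are independent, so intensities follow the terms of (0.478 + 0.522)^5.
P(M) = 0.478^5 = 0.024954
P(M+2) = 5 × 0.478^4 × 0.522^1 = 0.136255
P(M+4) = 10 × 0.478^3 × 0.522^2 = 0.297594
P(M+6) = 10 × 0.478^2 × 0.522^3 = 0.324988
P(M+8) = 5 × 0.478^1 × 0.522^4 = 0.177452
P(M+10) = 0.522^5 = 0.038757
The M+6 peak is largest (0.324988); scaling to 100 gives 7.68 : 41.93 : 91.57 : 100.00 : 54.60 : 11.93.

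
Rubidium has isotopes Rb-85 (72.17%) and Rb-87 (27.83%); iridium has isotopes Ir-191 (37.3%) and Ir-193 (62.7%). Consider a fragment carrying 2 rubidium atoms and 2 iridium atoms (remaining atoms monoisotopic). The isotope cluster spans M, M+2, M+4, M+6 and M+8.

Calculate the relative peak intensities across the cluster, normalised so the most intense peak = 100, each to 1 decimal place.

Rubidium pattern (n=2): 0.52085089 : 0.40169822 : 0.07745089
Iridium pattern (n=2): 0.139129 : 0.467742 : 0.393129
Convolve the two distributions (both contribute in 2-u steps):
  M: 0.52085089×0.139129 = 0.072465
  M+2: 0.52085089×0.467742 + 0.40169822×0.139129 = 0.299512
  M+4: 0.52085089×0.393129 + 0.40169822×0.467742 + 0.07745089×0.139129 = 0.403428
  M+6: 0.40169822×0.393129 + 0.07745089×0.467742 = 0.194146
  M+8: 0.07745089×0.393129 = 0.030448
Scale to base peak (0.403428) = 100: 18.0 : 74.2 : 100.0 : 48.1 : 7.5

18.0 : 74.2 : 100.0 : 48.1 : 7.5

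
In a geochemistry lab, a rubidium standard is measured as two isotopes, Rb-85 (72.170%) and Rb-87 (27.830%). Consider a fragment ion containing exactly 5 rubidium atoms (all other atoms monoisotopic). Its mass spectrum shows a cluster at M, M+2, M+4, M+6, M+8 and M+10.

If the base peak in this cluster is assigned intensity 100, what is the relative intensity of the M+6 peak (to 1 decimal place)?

29.7

Term probabilities: M 0.1958, M+2 0.3775, M+4 0.2911, M+6 0.1123, M+8 0.0216, M+10 0.0017. Base peak = M+2.
P(M+2) = C(5,1) × 0.72170^4 × 0.27830^1 = 5 × 0.27128565 × 0.2783 = 0.377494 (base)
P(M+6) = C(5,3) × 0.72170^2 × 0.27830^3 = 10 × 0.52085089 × 0.02155458 = 0.112267
Relative intensity = 0.112267 / 0.377494 × 100 = 29.7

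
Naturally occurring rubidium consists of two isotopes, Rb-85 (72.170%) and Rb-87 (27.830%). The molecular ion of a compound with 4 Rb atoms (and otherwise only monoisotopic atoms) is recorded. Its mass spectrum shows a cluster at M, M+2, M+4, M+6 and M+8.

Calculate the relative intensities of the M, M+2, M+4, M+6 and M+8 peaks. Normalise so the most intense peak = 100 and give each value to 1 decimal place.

Each Rb atom is independently Rb-85 (p = 0.72170) or Rb-87 (q = 0.27830); the cluster is the binomial expansion (p + q)^4.
P(M) = 0.72170^4 = 0.271286
P(M+2) = 4 × 0.72170^3 × 0.27830^1 = 0.418450
P(M+4) = 6 × 0.72170^2 × 0.27830^2 = 0.242042
P(M+6) = 4 × 0.72170^1 × 0.27830^3 = 0.062224
P(M+8) = 0.27830^4 = 0.005999
The M+2 peak is largest (0.418450); scaling to 100 gives 64.8 : 100.0 : 57.8 : 14.9 : 1.4.

64.8 : 100.0 : 57.8 : 14.9 : 1.4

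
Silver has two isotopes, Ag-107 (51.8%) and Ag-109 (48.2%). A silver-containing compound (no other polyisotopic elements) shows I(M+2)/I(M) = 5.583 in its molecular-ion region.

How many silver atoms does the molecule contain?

6

With n Ag atoms, P(M+2)/P(M) = C(n,1)·p^(n−1)q / p^n = n·q/p = n · 0.482/0.518.
n = 5.583 × 0.518/0.482 = 6.00 ≈ 6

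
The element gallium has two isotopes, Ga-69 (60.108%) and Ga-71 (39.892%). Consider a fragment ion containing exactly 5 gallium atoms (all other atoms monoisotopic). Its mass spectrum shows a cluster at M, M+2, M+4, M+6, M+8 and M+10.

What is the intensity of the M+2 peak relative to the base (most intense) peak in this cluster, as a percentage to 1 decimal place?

Binomial terms of (0.60108 + 0.39892)^5: M 0.0785, M+2 0.2604, M+4 0.3456, M+6 0.2294, M+8 0.0761, M+10 0.0101 → M+4 is the base peak.
P(M+4) = C(5,2) × 0.60108^3 × 0.39892^2 = 10 × 0.2171685 × 0.15913717 = 0.345596 (base)
P(M+2) = C(5,1) × 0.60108^4 × 0.39892^1 = 5 × 0.13053564 × 0.39892 = 0.260366
Relative intensity = 0.260366 / 0.345596 × 100 = 75.3

75.3%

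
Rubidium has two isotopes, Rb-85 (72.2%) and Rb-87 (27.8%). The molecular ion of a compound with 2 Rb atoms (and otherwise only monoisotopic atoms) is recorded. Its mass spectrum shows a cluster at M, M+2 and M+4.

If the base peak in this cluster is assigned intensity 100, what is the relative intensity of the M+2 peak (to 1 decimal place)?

(0.722 + 0.278)^2 gives M 0.5213, M+2 0.4014, M+4 0.0773; the largest is M.
P(M) = C(2,0) × 0.722^2 × 0.278^0 = 1 × 0.521284 × 1.0000 = 0.521284 (base)
P(M+2) = C(2,1) × 0.722^1 × 0.278^1 = 2 × 0.7220 × 0.2780 = 0.401432
Relative intensity = 0.401432 / 0.521284 × 100 = 77.0

77.0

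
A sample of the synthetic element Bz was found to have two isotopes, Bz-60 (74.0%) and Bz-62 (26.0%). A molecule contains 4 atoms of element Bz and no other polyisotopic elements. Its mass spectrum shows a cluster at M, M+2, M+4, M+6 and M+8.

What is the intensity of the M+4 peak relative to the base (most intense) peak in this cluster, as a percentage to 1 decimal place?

(0.740 + 0.260)^4 gives M 0.2999, M+2 0.4214, M+4 0.2221, M+6 0.0520, M+8 0.0046; the largest is M+2.
P(M+2) = C(4,1) × 0.740^3 × 0.260^1 = 4 × 0.405224 × 0.2600 = 0.421433 (base)
P(M+4) = C(4,2) × 0.740^2 × 0.260^2 = 6 × 0.5476 × 0.0676 = 0.222107
Relative intensity = 0.222107 / 0.421433 × 100 = 52.7

52.7%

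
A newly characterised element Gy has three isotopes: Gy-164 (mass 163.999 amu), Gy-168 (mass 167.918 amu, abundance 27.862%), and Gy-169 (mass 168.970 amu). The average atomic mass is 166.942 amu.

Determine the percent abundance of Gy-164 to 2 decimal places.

34.90%

Let x and y be the fractions of Gy-164 and Gy-169. Then x + y = 1 − 0.27862 = 0.72138 and 163.999x + 168.970y = 166.942 − 0.27862×167.918 = 120.15668684.
Substituting: 163.999x + 168.970(0.72138 − x) = 120.15668684
(163.999 − 168.970)x = -1.73489176  ⇒  x = 0.34900, y = 0.37238
Gy-164: 34.90%, Gy-169: 37.24%.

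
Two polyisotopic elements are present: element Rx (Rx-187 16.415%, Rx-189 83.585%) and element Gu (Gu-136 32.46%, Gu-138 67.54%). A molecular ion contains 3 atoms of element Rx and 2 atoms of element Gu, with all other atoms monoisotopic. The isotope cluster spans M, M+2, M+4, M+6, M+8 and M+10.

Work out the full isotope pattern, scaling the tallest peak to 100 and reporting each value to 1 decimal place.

0.1 : 2.2 : 16.4 : 58.9 : 100.0 : 64.5

Element Rx pattern (n=3): 0.00442306 : 0.06756649 : 0.34404784 : 0.58396261
Element Gu pattern (n=2): 0.10536516 : 0.43846968 : 0.45616516
Convolve the two distributions (both contribute in 2-u steps):
  M: 0.00442306×0.10536516 = 0.000466
  M+2: 0.00442306×0.43846968 + 0.06756649×0.10536516 = 0.009059
  M+4: 0.00442306×0.45616516 + 0.06756649×0.43846968 + 0.34404784×0.10536516 = 0.067894
  M+6: 0.06756649×0.45616516 + 0.34404784×0.43846968 + 0.58396261×0.10536516 = 0.243205
  M+8: 0.34404784×0.45616516 + 0.58396261×0.43846968 = 0.412993
  M+10: 0.58396261×0.45616516 = 0.266383
Scale to base peak (0.412993) = 100: 0.1 : 2.2 : 16.4 : 58.9 : 100.0 : 64.5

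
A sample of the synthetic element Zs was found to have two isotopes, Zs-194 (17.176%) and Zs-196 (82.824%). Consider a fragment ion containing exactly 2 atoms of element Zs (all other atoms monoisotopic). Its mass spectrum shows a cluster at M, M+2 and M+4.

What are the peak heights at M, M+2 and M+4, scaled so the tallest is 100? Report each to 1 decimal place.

The 2 Zs atoms are independent, so intensities follow the terms of (0.17176 + 0.82824)^2.
P(M) = 0.17176^2 = 0.029501
P(M+2) = 2 × 0.17176^1 × 0.82824^1 = 0.284517
P(M+4) = 0.82824^2 = 0.685981
The M+4 peak is largest (0.685981); scaling to 100 gives 4.3 : 41.5 : 100.0.

4.3 : 41.5 : 100.0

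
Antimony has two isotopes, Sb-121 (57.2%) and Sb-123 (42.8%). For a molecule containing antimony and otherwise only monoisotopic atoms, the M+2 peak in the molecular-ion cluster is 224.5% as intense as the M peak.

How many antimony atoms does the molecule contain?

For n independent Sb atoms, I(M+2)/I(M) = n · (abundance Sb-123) / (abundance Sb-121) = n · 0.428/0.572.
n = 2.245 × 0.572/0.428 = 3.00 ≈ 3

3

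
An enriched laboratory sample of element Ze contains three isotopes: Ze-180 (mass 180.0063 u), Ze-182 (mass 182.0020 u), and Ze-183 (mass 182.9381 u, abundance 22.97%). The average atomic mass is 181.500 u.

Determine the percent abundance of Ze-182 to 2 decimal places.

41.10%

The remaining 77.03% is split between Ze-180 (fraction x) and Ze-182 (fraction 0.7703 − x).
Substituting: 180.0063x + 182.0020(0.7703 − x) = 139.47911843
(180.0063 − 182.0020)x = -0.71702217  ⇒  x = 0.35928, y = 0.41102
Ze-180: 35.93%, Ze-182: 41.10%.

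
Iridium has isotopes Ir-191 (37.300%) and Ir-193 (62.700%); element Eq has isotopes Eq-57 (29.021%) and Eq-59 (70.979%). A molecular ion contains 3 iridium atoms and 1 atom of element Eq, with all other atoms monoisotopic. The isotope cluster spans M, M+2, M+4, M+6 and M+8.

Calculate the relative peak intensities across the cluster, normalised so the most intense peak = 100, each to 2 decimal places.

3.92 : 29.39 : 81.67 : 100.00 : 45.59

Iridium pattern (n=3): 0.05189512 : 0.26170165 : 0.43991135 : 0.24649188
Element Eq pattern (n=1): 0.29021 : 0.70979
Convolve the two distributions (both contribute in 2-u steps):
  M: 0.05189512×0.29021 = 0.015060
  M+2: 0.05189512×0.70979 + 0.26170165×0.29021 = 0.112783
  M+4: 0.26170165×0.70979 + 0.43991135×0.29021 = 0.313420
  M+6: 0.43991135×0.70979 + 0.24649188×0.29021 = 0.383779
  M+8: 0.24649188×0.70979 = 0.174957
Scale to base peak (0.383779) = 100: 3.92 : 29.39 : 81.67 : 100.00 : 45.59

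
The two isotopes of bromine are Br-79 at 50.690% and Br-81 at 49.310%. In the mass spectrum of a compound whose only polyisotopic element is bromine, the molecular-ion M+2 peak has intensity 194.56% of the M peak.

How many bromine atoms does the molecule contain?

2

The M+2/M ratio from n Br atoms is n · q/p = n · 0.49310/0.50690.
n = 1.9456 × 0.50690/0.49310 = 2.00 ≈ 2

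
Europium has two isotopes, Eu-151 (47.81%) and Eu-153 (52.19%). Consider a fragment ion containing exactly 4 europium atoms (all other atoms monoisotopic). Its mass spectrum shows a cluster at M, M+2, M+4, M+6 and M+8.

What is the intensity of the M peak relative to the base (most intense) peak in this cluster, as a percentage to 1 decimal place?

Term probabilities: M 0.0522, M+2 0.2281, M+4 0.3736, M+6 0.2719, M+8 0.0742. Base peak = M+4.
P(M+4) = C(4,2) × 0.4781^2 × 0.5219^2 = 6 × 0.22857961 × 0.27237961 = 0.373563 (base)
P(M) = C(4,0) × 0.4781^4 × 0.5219^0 = 1 × 0.05224864 × 1.0000 = 0.052249
Relative intensity = 0.052249 / 0.373563 × 100 = 14.0

14.0%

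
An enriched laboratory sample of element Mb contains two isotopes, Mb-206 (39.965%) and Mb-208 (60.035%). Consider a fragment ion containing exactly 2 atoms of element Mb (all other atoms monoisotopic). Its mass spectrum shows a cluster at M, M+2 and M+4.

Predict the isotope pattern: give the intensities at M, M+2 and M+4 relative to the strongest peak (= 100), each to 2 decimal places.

Each Mb atom is independently Mb-206 (p = 0.39965) or Mb-208 (q = 0.60035); the cluster is the binomial expansion (p + q)^2.
P(M) = 0.39965^2 = 0.159720
P(M+2) = 2 × 0.39965^1 × 0.60035^1 = 0.479860
P(M+4) = 0.60035^2 = 0.360420
The M+2 peak is largest (0.479860); scaling to 100 gives 33.28 : 100.00 : 75.11.

33.28 : 100.00 : 75.11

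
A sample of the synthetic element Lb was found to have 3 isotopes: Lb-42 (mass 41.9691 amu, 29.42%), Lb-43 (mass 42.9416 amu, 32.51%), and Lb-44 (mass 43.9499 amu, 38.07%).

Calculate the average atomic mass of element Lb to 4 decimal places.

Ar = Σ fᵢ·mᵢ = 0.2942 × 41.9691 + 0.3251 × 42.9416 + 0.3807 × 43.9499
= 12.34731 + 13.96031 + 16.73173 = 43.03935 amu

43.0394 amu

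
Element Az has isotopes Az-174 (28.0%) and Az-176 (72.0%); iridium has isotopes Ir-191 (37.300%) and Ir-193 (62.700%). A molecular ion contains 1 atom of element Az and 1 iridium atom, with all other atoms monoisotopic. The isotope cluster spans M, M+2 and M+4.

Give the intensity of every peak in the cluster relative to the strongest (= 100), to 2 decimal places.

23.13 : 98.38 : 100.00

Element Az pattern (n=1): 0.2800 : 0.7200
Iridium pattern (n=1): 0.3730 : 0.6270
Convolve the two distributions (both contribute in 2-u steps):
  M: 0.2800×0.3730 = 0.104440
  M+2: 0.2800×0.6270 + 0.7200×0.3730 = 0.444120
  M+4: 0.7200×0.6270 = 0.451440
Scale to base peak (0.451440) = 100: 23.13 : 98.38 : 100.00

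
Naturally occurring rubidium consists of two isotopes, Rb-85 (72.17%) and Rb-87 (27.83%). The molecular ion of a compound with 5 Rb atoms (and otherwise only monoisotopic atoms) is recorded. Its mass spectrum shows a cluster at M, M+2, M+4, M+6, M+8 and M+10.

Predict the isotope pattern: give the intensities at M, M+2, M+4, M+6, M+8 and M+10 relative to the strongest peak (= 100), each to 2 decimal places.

51.86 : 100.00 : 77.12 : 29.74 : 5.73 : 0.44

Expanding (0.7217 + 0.2783)^5:
P(M) = 0.7217^5 = 0.195787
P(M+2) = 5 × 0.7217^4 × 0.2783^1 = 0.377494
P(M+4) = 10 × 0.7217^3 × 0.2783^2 = 0.291136
P(M+6) = 10 × 0.7217^2 × 0.2783^3 = 0.112267
P(M+8) = 5 × 0.7217^1 × 0.2783^4 = 0.021646
P(M+10) = 0.2783^5 = 0.001669
The M+2 peak is largest (0.377494); scaling to 100 gives 51.86 : 100.00 : 77.12 : 29.74 : 5.73 : 0.44.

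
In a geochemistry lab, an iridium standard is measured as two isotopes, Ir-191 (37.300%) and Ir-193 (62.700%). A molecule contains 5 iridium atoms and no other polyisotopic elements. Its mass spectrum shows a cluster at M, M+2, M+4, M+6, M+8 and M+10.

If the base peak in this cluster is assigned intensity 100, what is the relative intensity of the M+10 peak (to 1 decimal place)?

28.3

Term probabilities: M 0.0072, M+2 0.0607, M+4 0.2040, M+6 0.3429, M+8 0.2882, M+10 0.0969. Base peak = M+6.
P(M+6) = C(5,3) × 0.37300^2 × 0.62700^3 = 10 × 0.139129 × 0.24649188 = 0.342942 (base)
P(M+10) = C(5,5) × 0.37300^0 × 0.62700^5 = 1 × 1.0000 × 0.09690311 = 0.096903
Relative intensity = 0.096903 / 0.342942 × 100 = 28.3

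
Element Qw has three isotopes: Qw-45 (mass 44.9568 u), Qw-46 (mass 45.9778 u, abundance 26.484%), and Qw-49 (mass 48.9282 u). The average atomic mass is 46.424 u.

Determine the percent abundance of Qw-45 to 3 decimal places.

43.381%

Let x and y be the fractions of Qw-45 and Qw-49. Then x + y = 1 − 0.26484 = 0.73516 and 44.9568x + 48.9282y = 46.424 − 0.26484×45.9778 = 34.247239448.
Substituting: 44.9568x + 48.9282(0.73516 − x) = 34.247239448
(44.9568 − 48.9282)x = -1.722816064  ⇒  x = 0.43381, y = 0.30135
Qw-45: 43.381%, Qw-49: 30.135%.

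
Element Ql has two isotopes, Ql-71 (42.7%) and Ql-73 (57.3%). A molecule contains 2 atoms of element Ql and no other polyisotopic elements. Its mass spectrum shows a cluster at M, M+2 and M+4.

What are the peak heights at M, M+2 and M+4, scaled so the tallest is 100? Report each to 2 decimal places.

The 2 Ql atoms are independent, so intensities follow the terms of (0.427 + 0.573)^2.
P(M) = 0.427^2 = 0.182329
P(M+2) = 2 × 0.427^1 × 0.573^1 = 0.489342
P(M+4) = 0.573^2 = 0.328329
The M+2 peak is largest (0.489342); scaling to 100 gives 37.26 : 100.00 : 67.10.

37.26 : 100.00 : 67.10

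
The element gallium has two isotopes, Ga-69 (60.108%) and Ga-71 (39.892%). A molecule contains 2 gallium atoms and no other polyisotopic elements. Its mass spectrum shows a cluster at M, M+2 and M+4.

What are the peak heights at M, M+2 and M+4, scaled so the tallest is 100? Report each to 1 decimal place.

75.3 : 100.0 : 33.2

The 2 Ga atoms are independent, so intensities follow the terms of (0.60108 + 0.39892)^2.
P(M) = 0.60108^2 = 0.361297
P(M+2) = 2 × 0.60108^1 × 0.39892^1 = 0.479566
P(M+4) = 0.39892^2 = 0.159137
The M+2 peak is largest (0.479566); scaling to 100 gives 75.3 : 100.0 : 33.2.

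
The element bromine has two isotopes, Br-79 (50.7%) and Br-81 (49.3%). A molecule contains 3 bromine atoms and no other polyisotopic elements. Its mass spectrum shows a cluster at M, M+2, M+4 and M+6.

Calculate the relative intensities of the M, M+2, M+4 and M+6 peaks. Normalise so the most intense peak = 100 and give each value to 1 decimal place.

Expanding (0.507 + 0.493)^3:
P(M) = 0.507^3 = 0.130324
P(M+2) = 3 × 0.507^2 × 0.493^1 = 0.380175
P(M+4) = 3 × 0.507^1 × 0.493^2 = 0.369678
P(M+6) = 0.493^3 = 0.119823
The M+2 peak is largest (0.380175); scaling to 100 gives 34.3 : 100.0 : 97.2 : 31.5.

34.3 : 100.0 : 97.2 : 31.5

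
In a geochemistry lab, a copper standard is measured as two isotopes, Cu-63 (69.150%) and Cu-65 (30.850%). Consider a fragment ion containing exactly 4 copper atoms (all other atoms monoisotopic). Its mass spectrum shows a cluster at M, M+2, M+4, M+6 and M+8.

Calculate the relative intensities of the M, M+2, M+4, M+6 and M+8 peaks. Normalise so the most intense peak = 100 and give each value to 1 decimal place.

56.0 : 100.0 : 66.9 : 19.9 : 2.2

Each Cu atom is independently Cu-63 (p = 0.69150) or Cu-65 (q = 0.30850); the cluster is the binomial expansion (p + q)^4.
P(M) = 0.69150^4 = 0.228649
P(M+2) = 4 × 0.69150^3 × 0.30850^1 = 0.408030
P(M+4) = 6 × 0.69150^2 × 0.30850^2 = 0.273052
P(M+6) = 4 × 0.69150^1 × 0.30850^3 = 0.081212
P(M+8) = 0.30850^4 = 0.009058
The M+2 peak is largest (0.408030); scaling to 100 gives 56.0 : 100.0 : 66.9 : 19.9 : 2.2.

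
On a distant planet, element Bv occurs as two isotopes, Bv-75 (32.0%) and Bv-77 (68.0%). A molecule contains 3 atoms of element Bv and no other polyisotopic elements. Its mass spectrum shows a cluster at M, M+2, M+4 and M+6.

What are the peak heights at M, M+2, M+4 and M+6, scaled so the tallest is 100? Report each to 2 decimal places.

7.38 : 47.06 : 100.00 : 70.83

The 3 Bv atoms are independent, so intensities follow the terms of (0.320 + 0.680)^3.
P(M) = 0.320^3 = 0.032768
P(M+2) = 3 × 0.320^2 × 0.680^1 = 0.208896
P(M+4) = 3 × 0.320^1 × 0.680^2 = 0.443904
P(M+6) = 0.680^3 = 0.314432
The M+4 peak is largest (0.443904); scaling to 100 gives 7.38 : 47.06 : 100.00 : 70.83.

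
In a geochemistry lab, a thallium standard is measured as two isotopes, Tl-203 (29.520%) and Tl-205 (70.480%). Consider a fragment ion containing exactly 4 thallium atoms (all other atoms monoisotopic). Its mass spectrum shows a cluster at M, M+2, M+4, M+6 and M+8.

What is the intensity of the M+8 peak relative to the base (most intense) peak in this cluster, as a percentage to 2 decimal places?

(0.29520 + 0.70480)^4 gives M 0.0076, M+2 0.0725, M+4 0.2597, M+6 0.4134, M+8 0.2468; the largest is M+6.
P(M+6) = C(4,3) × 0.29520^1 × 0.70480^3 = 4 × 0.2952 × 0.35010449 = 0.413403 (base)
P(M+8) = C(4,4) × 0.29520^0 × 0.70480^4 = 1 × 1.0000 × 0.24675365 = 0.246754
Relative intensity = 0.246754 / 0.413403 × 100 = 59.69

59.69%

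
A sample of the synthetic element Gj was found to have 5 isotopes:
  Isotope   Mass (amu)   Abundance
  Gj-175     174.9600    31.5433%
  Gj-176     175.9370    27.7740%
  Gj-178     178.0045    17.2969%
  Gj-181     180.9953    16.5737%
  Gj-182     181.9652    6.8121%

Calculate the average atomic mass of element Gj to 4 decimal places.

177.2354 amu

Ar = Σ fᵢ·mᵢ = 0.315433 × 174.9600 + 0.277740 × 175.9370 + 0.172969 × 178.0045 + 0.165737 × 180.9953 + 0.068121 × 181.9652
= 55.18816 + 48.86474 + 30.78926 + 29.99762 + 12.39565 = 177.23543 amu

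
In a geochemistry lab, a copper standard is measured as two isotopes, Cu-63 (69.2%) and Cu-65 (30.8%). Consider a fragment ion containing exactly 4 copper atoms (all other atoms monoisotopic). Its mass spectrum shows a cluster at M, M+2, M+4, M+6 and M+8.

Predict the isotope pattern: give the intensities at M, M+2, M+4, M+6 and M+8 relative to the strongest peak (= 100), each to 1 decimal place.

56.2 : 100.0 : 66.8 : 19.8 : 2.2

Each Cu atom is independently Cu-63 (p = 0.692) or Cu-65 (q = 0.308); the cluster is the binomial expansion (p + q)^4.
P(M) = 0.692^4 = 0.229311
P(M+2) = 4 × 0.692^3 × 0.308^1 = 0.408253
P(M+4) = 6 × 0.692^2 × 0.308^2 = 0.272562
P(M+6) = 4 × 0.692^1 × 0.308^3 = 0.080876
P(M+8) = 0.308^4 = 0.008999
The M+2 peak is largest (0.408253); scaling to 100 gives 56.2 : 100.0 : 66.8 : 19.8 : 2.2.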